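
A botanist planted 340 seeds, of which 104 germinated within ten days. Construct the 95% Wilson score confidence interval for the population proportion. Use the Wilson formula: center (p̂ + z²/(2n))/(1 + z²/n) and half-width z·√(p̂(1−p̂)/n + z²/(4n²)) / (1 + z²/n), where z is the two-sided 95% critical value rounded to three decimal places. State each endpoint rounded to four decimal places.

p̂ = 104/340 = 0.30588; z = 1.960, so z² = 3.841600.
1 + z²/n = 1.011299.
Center = (0.30588 + 0.005649)/1.011299 = 0.30805.
Radicand: p̂(1−p̂)/n + z²/(4n²) = 0.000624466 + 0.000008308 = 0.000632774.
Half-width = z·√(radicand)/denom = 1.960·0.025155/1.011299 = 0.04875.
So the interval runs from 0.2593 to 0.3568.

(0.2593, 0.3568)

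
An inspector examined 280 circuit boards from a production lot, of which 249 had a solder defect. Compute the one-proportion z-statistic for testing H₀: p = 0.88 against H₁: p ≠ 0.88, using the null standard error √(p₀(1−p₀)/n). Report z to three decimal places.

z = 0.478

With x = 249 successes in n = 280, p̂ = 0.88929.
Null standard error: √(0.88·0.12/280) = √0.000377143 = 0.019420.
z = (0.88929 − 0.88)/0.019420 = 0.00929/0.019420 = 0.478.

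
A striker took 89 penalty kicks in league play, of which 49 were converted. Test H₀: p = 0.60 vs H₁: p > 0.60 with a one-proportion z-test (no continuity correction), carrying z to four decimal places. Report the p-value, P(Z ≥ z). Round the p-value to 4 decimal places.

Sample proportion p̂ = 49/89 = 0.55056.
SE₀ = √(0.60·0.40/89) = 0.051929.
z = (p̂ − p₀)/SE = (49/89 − 0.60)/0.051929 ≈ -0.9520.
p-value = P(Z ≥ z) with z = -0.9520 → 0.8295.

p-value = 0.8295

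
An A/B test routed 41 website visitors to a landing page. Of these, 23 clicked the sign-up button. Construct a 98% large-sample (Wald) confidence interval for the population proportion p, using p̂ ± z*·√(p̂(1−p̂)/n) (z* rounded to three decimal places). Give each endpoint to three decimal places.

(0.381, 0.741)

With x = 23 successes in n = 41, p̂ = 0.56098.
SE(p̂) = √(0.56098·0.43902/41) = 0.077504.
The 98% critical value is z* = 2.326.
Margin = 2.326·0.077504 = 0.18027.
So the interval runs from 0.381 to 0.741.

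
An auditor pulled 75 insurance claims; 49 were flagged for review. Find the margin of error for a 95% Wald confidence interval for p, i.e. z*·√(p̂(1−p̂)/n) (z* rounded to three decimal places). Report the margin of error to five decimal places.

With x = 49 successes in n = 75, p̂ = 0.65333.
SE = √(p̂(1−p̂)/n) = √(0.226489/75) = 0.054953.
The 95% critical value is z* = 1.960.
Margin of error = z*·SE = 1.960 × 0.054953 = 0.10771.

ME = 0.10771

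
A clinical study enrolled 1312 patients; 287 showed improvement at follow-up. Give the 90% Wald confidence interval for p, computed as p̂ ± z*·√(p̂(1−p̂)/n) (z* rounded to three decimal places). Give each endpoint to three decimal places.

(0.200, 0.238)

Sample proportion p̂ = 287/1312 = 0.21875.
Standard error of p̂: √(0.170898/1312) = √0.000130258 = 0.011413.
z* = 1.645 at the 90% level.
Margin = 1.645·0.011413 = 0.01877.
So the interval runs from 0.200 to 0.238.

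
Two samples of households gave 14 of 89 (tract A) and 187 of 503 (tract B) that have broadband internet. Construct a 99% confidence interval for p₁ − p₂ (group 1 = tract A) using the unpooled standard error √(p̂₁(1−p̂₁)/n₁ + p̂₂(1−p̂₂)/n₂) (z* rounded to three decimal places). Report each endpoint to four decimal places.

p̂₁ = 0.15730, p̂₂ = 0.37177, so the observed difference is -0.21447.
Unpooled SE = √(p̂₁(1−p̂₁)/n₁ + p̂₂(1−p̂₂)/n₂) = √(0.001489427 + 0.000464328) = 0.044201.
z* = 2.576 at the 99% level. Margin = 2.576·0.044201 = 0.11386.
CI: -0.21447 ± 0.11386 = (-0.3283, -0.1006).

(-0.3283, -0.1006)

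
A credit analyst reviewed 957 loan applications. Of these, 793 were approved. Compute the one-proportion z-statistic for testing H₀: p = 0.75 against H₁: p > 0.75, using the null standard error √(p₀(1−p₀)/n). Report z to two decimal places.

p̂ = 793/957 = 0.82863.
Under H₀, SE = √(p₀(1−p₀)/n) = √(0.75·0.25/957) = √0.000195925 = 0.013997.
z = (0.82863 − 0.75)/0.013997 = 0.07863/0.013997 = 5.62.

z = 5.62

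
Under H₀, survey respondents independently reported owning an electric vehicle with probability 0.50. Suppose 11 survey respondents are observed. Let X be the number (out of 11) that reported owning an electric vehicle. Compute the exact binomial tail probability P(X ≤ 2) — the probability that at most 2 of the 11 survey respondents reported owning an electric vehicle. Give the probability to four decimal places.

X is binomial with n = 11 and p = 0.50.
P(X ≤ 2) = C(11,0)·0.50^0·0.50^11 + C(11,1)·0.50^1·0.50^10 + C(11,2)·0.50^2·0.50^9.
= 0.000488 + 0.005371 + 0.026855 = 0.0327.

P = 0.0327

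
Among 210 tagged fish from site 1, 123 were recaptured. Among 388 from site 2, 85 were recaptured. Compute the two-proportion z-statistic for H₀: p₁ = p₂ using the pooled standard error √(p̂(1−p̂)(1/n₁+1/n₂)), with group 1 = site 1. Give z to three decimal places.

z = 8.986

p̂₁ = 123/210 = 0.58571, p̂₂ = 85/388 = 0.21907.
Pooled p̂ = (123+85)/(210+388) = 208/598 = 0.34783.
SE = √[p̂(1−p̂)(1/n₁+1/n₂)] = √[0.34783·0.65217·(1/210+1/388)] ≈ 0.040803.
z = 0.36664/0.040803 = 8.986.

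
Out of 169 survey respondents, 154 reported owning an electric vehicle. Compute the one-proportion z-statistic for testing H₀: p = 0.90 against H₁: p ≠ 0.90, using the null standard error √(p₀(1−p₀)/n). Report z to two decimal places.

With x = 154 successes in n = 169, p̂ = 0.91124.
SE₀ = √(0.90·0.10/169) = 0.023077.
z = (0.91124 − 0.90)/0.023077 = 0.01124/0.023077 = 0.49.

z = 0.49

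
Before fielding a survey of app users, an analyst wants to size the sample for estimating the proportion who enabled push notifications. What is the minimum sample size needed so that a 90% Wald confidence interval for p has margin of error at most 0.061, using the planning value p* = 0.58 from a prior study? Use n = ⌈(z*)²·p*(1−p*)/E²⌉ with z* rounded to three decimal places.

For 90% confidence, z* = 1.645.
p*(1−p*) = 0.58·0.42 = 0.2436.
(z*)²·p*(1−p*)/E² = 2.706025·0.2436/0.003721 = 177.153.
Rounding up, n = 178.

n = 178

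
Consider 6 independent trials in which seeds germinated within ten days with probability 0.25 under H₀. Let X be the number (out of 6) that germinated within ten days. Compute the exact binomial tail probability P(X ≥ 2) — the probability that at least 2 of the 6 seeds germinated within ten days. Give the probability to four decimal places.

P = 0.4661

X ~ Binomial(n=6, p=0.25).
P(X ≥ 2) = Σ_{j=2}^{6} C(6,j)·0.25^j·0.75^{6−j}.
= 0.296631 + 0.131836 + 0.032959 + 0.004395 + 0.000244 = 0.4661.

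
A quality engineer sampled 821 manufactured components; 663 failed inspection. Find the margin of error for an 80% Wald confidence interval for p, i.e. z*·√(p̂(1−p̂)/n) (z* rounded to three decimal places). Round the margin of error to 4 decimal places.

ME = 0.0176

Sample proportion p̂ = 663/821 = 0.80755.
SE(p̂) = √(0.80755·0.19245/821) = 0.013758.
z* = 1.282 at the 80% level.
Margin of error = z*·SE = 1.282 × 0.013758 = 0.0176.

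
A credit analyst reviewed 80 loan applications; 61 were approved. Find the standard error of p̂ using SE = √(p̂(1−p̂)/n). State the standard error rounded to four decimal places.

SE = 0.0476

Sample proportion p̂ = 61/80 = 0.76250.
p̂(1−p̂) = 0.76250·0.23750 = 0.181094.
SE = √(0.181094/80) = 0.0476.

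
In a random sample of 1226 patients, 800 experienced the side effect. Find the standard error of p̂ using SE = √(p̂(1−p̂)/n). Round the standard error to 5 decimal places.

The sample proportion is 800/1226 = 0.65253.
p̂(1−p̂) = 0.226735.
SE = √(0.226735/1226) = 0.01360.

SE = 0.01360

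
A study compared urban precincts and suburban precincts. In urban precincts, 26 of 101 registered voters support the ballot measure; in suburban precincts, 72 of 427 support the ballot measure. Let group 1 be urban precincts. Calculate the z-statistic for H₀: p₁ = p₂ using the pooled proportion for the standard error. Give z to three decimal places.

Sample proportions: p̂₁ = 26/101 = 0.25743 and p̂₂ = 72/427 = 0.16862.
Pooling: p̂ = 98/528 = 0.18561.
SE = √[p̂(1−p̂)(1/n₁+1/n₂)] = √[0.18561·0.81439·(1/101+1/427)] ≈ 0.043019.
z = 0.08881/0.043019 = 2.064.

z = 2.064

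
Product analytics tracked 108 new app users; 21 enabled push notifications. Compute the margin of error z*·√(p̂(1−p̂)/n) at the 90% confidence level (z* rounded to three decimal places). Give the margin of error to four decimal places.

Sample proportion p̂ = 21/108 = 0.19444.
Standard error of p̂: √(0.156636/108) = √0.001450332 = 0.038083.
z* = 1.645 at the 90% level.
Margin of error = z*·SE = 1.645 × 0.038083 = 0.0626.

ME = 0.0626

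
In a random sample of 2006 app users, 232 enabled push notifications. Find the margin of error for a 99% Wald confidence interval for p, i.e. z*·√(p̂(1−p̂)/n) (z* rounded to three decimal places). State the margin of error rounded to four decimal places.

With x = 232 successes in n = 2006, p̂ = 0.11565.
SE = √(p̂(1−p̂)/n) = √(0.102277/2006) = 0.007140.
z* = 2.576 at the 99% level.
ME = 2.576·0.007140 = 0.0184.

ME = 0.0184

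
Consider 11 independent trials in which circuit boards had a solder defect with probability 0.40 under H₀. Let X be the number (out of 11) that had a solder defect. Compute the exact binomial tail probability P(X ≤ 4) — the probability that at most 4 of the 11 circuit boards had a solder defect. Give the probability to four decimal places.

P = 0.5328

X is binomial with n = 11 and p = 0.40.
P(X ≤ 4) = Σ_{j=0}^{4} C(11,j)·0.40^j·0.60^{11−j}.
= 0.003628 + 0.026605 + 0.088684 + 0.177367 + 0.236490 = 0.5328.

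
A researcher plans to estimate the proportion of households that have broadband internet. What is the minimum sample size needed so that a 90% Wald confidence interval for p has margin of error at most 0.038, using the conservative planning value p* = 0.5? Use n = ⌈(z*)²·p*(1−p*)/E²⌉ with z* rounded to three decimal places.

For 90% confidence, z* = 1.645.
p*(1−p*) = 0.50·0.50 = 0.2500.
(z*)²·p*(1−p*)/E² = 2.706025·0.2500/0.001444 = 468.495.
Rounding up, n = 469.

n = 469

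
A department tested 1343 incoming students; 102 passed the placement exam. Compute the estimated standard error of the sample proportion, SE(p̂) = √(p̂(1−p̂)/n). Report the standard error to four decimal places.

With x = 102 successes in n = 1343, p̂ = 0.07595.
p̂(1−p̂) = 0.070182.
SE = √(0.070182/1343) = 0.0072.

SE = 0.0072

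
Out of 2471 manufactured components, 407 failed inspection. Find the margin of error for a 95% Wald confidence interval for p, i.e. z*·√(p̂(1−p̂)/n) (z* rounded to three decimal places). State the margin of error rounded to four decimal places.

ME = 0.0146

The sample proportion is 407/2471 = 0.16471.
Standard error of p̂: √(0.137581/2471) = √0.000055678 = 0.007462.
z* = 1.960 at the 95% level.
ME = 1.960·0.007462 = 0.0146.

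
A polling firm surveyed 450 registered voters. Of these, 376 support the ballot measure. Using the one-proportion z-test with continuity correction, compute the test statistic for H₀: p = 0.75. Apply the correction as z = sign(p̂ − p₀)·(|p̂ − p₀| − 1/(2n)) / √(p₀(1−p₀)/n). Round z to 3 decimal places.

z = 4.137

Sample proportion p̂ = 376/450 = 0.83556. p̂ − p₀ = 0.085556.
1/(2n) = 0.001111.
Corrected numerator: |0.085556| − 0.001111 = 0.084445.
Under H₀, SE = √(p₀(1−p₀)/n) = √(0.75·0.25/450) = √0.000416667 = 0.020412.
z = (+)0.084445/0.020412 = 4.137.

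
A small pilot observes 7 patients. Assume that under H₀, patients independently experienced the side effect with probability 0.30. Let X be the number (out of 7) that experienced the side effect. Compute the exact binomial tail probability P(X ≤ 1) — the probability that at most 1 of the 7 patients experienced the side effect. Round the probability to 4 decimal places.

X ~ Binomial(n=7, p=0.30).
P(X ≤ 1) = C(7,0)·0.30^0·0.70^7 + C(7,1)·0.30^1·0.70^6.
= 0.082354 + 0.247063 = 0.3294.

P = 0.3294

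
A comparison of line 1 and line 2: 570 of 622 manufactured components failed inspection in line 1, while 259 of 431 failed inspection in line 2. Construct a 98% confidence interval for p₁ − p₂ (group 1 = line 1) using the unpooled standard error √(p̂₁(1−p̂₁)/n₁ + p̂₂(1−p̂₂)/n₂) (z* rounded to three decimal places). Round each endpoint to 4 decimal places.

p̂₁ = 570/622 = 0.91640, p̂₂ = 259/431 = 0.60093; p̂₁ − p̂₂ = 0.31547.
Unpooled SE = √(p̂₁(1−p̂₁)/n₁ + p̂₂(1−p̂₂)/n₂) = √(0.000123171 + 0.000556412) = 0.026069.
For 98% confidence, z* = 2.326. Margin = 2.326·0.026069 = 0.06064.
Interval: 0.31547 ± 0.06064 → (0.2548, 0.3761).

(0.2548, 0.3761)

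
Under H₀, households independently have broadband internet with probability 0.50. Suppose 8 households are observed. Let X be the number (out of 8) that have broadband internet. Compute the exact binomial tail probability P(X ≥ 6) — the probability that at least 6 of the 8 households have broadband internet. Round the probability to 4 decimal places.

P = 0.1445

X is binomial with n = 8 and p = 0.50.
P(X ≥ 6) = C(8,6)·0.50^6·0.50^2 + C(8,7)·0.50^7·0.50^1 + C(8,8)·0.50^8·0.50^0.
= 0.109375 + 0.031250 + 0.003906 = 0.1445.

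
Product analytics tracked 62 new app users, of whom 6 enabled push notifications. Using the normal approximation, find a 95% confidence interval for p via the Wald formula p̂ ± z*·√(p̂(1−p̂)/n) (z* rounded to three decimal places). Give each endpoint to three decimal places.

With x = 6 successes in n = 62, p̂ = 0.09677.
SE(p̂) = √(0.09677·0.90323/62) = 0.037548.
For 95% confidence, z* = 1.960.
Margin = 1.960·0.037548 = 0.07359.
CI: 0.09677 ± 0.07359 = (0.023, 0.170).

(0.023, 0.170)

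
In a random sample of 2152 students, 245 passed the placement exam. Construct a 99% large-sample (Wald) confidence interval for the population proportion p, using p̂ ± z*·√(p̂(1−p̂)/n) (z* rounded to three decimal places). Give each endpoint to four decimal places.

(0.0962, 0.1315)

Sample proportion p̂ = 245/2152 = 0.11385.
Standard error of p̂: √(0.100886/2152) = √0.000046880 = 0.006847.
For 99% confidence, z* = 2.576.
Margin = 2.576·0.006847 = 0.01764.
Interval: 0.11385 ± 0.01764 → (0.0962, 0.1315).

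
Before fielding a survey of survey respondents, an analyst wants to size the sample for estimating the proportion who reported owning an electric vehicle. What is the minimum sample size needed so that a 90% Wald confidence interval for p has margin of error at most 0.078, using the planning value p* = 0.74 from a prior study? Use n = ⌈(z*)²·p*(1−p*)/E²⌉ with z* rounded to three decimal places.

z* = 1.645 at the 90% level.
p*(1−p*) = 0.1924.
(z*)²·p*(1−p*)/E² = 2.706025·0.1924/0.006084 = 85.575.
⌈85.575⌉ = 86.

n = 86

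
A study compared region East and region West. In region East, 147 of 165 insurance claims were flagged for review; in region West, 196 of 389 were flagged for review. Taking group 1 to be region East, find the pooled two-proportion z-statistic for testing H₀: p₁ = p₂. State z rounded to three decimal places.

Sample proportions: p̂₁ = 147/165 = 0.89091 and p̂₂ = 196/389 = 0.50386.
Pooling: p̂ = 343/554 = 0.61913.
SE = √[p̂(1−p̂)(1/n₁+1/n₂)] = √[0.61913·0.38087·(1/165+1/389)] ≈ 0.045115.
z = 0.38705/0.045115 = 8.579.

z = 8.579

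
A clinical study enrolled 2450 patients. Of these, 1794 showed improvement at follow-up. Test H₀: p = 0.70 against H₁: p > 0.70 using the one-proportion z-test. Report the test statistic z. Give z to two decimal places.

p̂ = 1794/2450 = 0.73224.
Null standard error: √(0.70·0.30/2450) = √0.000085714 = 0.009258.
z = (0.73224 − 0.70)/0.009258 = 0.03224/0.009258 = 3.48.

z = 3.48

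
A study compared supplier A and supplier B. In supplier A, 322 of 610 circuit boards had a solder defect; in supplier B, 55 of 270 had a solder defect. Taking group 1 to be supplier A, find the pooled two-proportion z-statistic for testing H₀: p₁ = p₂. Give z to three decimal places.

Sample proportions: p̂₁ = 322/610 = 0.52787 and p̂₂ = 55/270 = 0.20370.
Pooling: p̂ = 377/880 = 0.42841.
SE = √[p̂(1−p̂)(1/n₁+1/n₂)] = √[0.42841·0.57159·(1/610+1/270)] ≈ 0.036172.
z = 0.32417/0.036172 = 8.962.

z = 8.962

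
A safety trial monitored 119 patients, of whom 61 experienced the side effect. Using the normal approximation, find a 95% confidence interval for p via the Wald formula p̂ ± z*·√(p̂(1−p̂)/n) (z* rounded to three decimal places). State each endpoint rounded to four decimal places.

Sample proportion p̂ = 61/119 = 0.51261.
SE = √(p̂(1−p̂)/n) = √(0.249841/119) = 0.045820.
For 95% confidence, z* = 1.960.
Margin of error: 1.960 × 0.045820 = 0.08981.
Interval: 0.51261 ± 0.08981 → (0.4228, 0.6024).

(0.4228, 0.6024)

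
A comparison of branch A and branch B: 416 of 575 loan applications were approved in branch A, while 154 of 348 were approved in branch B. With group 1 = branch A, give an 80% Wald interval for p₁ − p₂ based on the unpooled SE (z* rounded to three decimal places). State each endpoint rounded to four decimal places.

p̂₁ = 0.72348, p̂₂ = 0.44253, so the observed difference is 0.28095.
Unpooled SE = √(p̂₁(1−p̂₁)/n₁ + p̂₂(1−p̂₂)/n₂) = √(0.000347926 + 0.000708900) = 0.032509.
For 80% confidence, z* = 1.282. Margin of error = 0.04168.
CI: 0.28095 ± 0.04168 = (0.2393, 0.3226).

(0.2393, 0.3226)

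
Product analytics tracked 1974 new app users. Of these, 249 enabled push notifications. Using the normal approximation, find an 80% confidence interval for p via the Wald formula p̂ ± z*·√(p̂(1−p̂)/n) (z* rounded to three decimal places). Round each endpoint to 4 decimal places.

(0.1166, 0.1357)

Sample proportion p̂ = 249/1974 = 0.12614.
SE = √(p̂(1−p̂)/n) = √(0.110229/1974) = 0.007473.
z* = 1.282 at the 80% level.
Margin of error: 1.282 × 0.007473 = 0.00958.
Interval: 0.12614 ± 0.00958 → (0.1166, 0.1357).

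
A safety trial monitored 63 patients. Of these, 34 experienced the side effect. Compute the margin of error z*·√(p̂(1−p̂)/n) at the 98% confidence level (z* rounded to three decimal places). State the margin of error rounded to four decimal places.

Sample proportion p̂ = 34/63 = 0.53968.
Standard error of p̂: √(0.248425/63) = √0.003943259 = 0.062795.
The 98% critical value is z* = 2.326.
So ME = 0.1461.

ME = 0.1461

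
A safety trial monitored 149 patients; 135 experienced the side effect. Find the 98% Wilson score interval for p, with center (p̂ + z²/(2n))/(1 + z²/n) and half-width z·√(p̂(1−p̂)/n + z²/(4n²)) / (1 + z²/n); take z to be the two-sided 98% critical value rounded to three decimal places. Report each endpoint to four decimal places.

p̂ = 135/149 = 0.90604; z = 2.326, so z² = 5.410276.
Denominator 1 + z²/n = 1 + 5.410276/149 = 1.036311.
Center = (0.90604 + 0.018155)/1.036311 = 0.89181.
Radicand: p̂(1−p̂)/n + z²/(4n²) = 0.000571351 + 0.000060924 = 0.000632275.
Half-width = 2.326·√0.000632275/1.036311 = 0.05644.
Interval: 0.89181 ± 0.05644 → (0.8354, 0.9483).

(0.8354, 0.9483)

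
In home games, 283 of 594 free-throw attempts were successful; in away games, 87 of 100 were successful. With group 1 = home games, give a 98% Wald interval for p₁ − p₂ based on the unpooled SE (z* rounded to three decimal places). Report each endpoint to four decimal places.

p̂₁ = 283/594 = 0.47643, p̂₂ = 87/100 = 0.87000; p̂₁ − p̂₂ = -0.39357.
Unpooled SE = √(p̂₁(1−p̂₁)/n₁ + p̂₂(1−p̂₂)/n₂) = √(0.000419940 + 0.001131000) = 0.039382.
For 98% confidence, z* = 2.326. Margin of error = 0.09160.
CI: -0.39357 ± 0.09160 = (-0.4852, -0.3020).

(-0.4852, -0.3020)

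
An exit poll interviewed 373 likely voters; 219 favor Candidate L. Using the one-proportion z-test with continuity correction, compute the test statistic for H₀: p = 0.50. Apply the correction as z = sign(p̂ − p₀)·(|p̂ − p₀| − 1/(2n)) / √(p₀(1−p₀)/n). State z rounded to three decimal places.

Sample proportion p̂ = 219/373 = 0.58713. p̂ − p₀ = 0.087131.
1/(2n) = 0.001340.
Corrected numerator: |0.087131| − 0.001340 = 0.085791.
Null standard error: √(0.50·0.50/373) = √0.000670241 = 0.025889.
z = (+)0.085791/0.025889 = 3.314.

z = 3.314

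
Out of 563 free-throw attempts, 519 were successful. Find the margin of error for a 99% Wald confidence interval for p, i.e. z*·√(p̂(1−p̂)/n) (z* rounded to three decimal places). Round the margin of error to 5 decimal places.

With x = 519 successes in n = 563, p̂ = 0.92185.
Standard error of p̂: √(0.072045/563) = √0.000127966 = 0.011312.
The 99% critical value is z* = 2.576.
ME = 2.576·0.011312 = 0.02914.

ME = 0.02914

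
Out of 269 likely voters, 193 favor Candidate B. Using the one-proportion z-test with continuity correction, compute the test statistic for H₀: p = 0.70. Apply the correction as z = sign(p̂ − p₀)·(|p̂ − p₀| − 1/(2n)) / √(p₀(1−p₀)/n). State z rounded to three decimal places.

z = 0.559

With x = 193 successes in n = 269, p̂ = 0.71747. p̂ − p₀ = 0.017472.
1/(2n) = 0.001859.
Corrected numerator: |0.017472| − 0.001859 = 0.015613.
Null standard error: √(0.70·0.30/269) = √0.000780669 = 0.027940.
z = (+)0.015613/0.027940 = 0.559.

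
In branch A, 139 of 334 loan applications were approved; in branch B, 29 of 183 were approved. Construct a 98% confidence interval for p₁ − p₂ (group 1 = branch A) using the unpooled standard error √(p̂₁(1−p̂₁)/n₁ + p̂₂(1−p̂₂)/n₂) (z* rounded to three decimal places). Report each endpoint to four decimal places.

(0.1689, 0.3465)

p̂₁ = 139/334 = 0.41617, p̂₂ = 29/183 = 0.15847; p̂₁ − p̂₂ = 0.25770.
Unpooled SE = √(p̂₁(1−p̂₁)/n₁ + p̂₂(1−p̂₂)/n₂) = √(0.000727461 + 0.000728728) = 0.038160.
z* = 2.326 at the 98% level. Margin of error = 0.08876.
Interval: 0.25770 ± 0.08876 → (0.1689, 0.3465).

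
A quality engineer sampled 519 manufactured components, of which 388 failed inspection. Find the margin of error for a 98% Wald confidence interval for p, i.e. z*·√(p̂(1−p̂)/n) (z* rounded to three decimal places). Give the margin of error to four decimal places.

p̂ = 388/519 = 0.74759.
Standard error of p̂: √(0.188698/519) = √0.000363581 = 0.019068.
z* = 2.326 at the 98% level.
Margin of error = z*·SE = 2.326 × 0.019068 = 0.0444.

ME = 0.0444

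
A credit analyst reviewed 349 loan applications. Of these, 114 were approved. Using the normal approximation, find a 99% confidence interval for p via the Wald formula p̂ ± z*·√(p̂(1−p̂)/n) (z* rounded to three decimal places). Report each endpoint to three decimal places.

(0.262, 0.391)

p̂ = 114/349 = 0.32665.
Standard error of p̂: √(0.219949/349) = √0.000630226 = 0.025104.
For 99% confidence, z* = 2.576.
Margin = 2.576·0.025104 = 0.06467.
Interval: 0.32665 ± 0.06467 → (0.262, 0.391).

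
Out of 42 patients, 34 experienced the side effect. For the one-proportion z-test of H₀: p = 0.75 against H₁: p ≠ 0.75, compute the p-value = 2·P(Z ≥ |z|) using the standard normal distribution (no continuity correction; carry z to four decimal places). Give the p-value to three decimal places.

p-value = 0.373

p̂ = 34/42 = 0.80952.
SE₀ = √(0.75·0.25/42) = 0.066815.
Test statistic (full precision, shown to 4 dp): z = (34/42 − 0.75)/SE₀ ≈ 0.8909.
p-value = 2·P(Z ≥ |z|) with z = 0.8909 → 0.373.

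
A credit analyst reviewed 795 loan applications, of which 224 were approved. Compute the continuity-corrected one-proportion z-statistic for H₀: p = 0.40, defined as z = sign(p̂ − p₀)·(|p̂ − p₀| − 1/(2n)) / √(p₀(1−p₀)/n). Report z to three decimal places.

z = -6.769

The sample proportion is 224/795 = 0.28176. p̂ − p₀ = -0.118239.
Continuity correction 1/(2n) = 1/1590 = 0.000629.
Corrected numerator: |-0.118239| − 0.000629 = 0.117610.
Under H₀, SE = √(p₀(1−p₀)/n) = √(0.40·0.60/795) = √0.000301887 = 0.017375.
z = −0.117610/0.017375 = -6.769.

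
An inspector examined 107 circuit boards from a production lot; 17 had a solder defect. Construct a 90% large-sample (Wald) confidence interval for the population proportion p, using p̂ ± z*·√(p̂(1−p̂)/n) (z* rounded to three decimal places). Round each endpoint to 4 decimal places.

p̂ = 17/107 = 0.15888.
Standard error of p̂: √(0.133636/107) = √0.001248936 = 0.035340.
z* = 1.645 at the 90% level.
Margin of error: 1.645 × 0.035340 = 0.05813.
Interval: 0.15888 ± 0.05813 → (0.1007, 0.2170).

(0.1007, 0.2170)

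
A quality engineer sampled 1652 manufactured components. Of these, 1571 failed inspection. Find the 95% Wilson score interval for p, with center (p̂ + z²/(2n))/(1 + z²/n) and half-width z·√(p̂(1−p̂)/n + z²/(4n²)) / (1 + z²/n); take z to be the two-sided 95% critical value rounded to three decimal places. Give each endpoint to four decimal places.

(0.9395, 0.9604)

p̂ = 1571/1652 = 0.95097; z = 1.960, so z² = 3.841600.
Denominator 1 + z²/n = 1 + 3.841600/1652 = 1.002325.
Adjusted center: (0.95097 + z²/(2n))/1.002325 = 0.94992.
Radicand: p̂(1−p̂)/n + z²/(4n²) = 0.000028225 + 0.000000352 = 0.000028577.
Half-width = z·√(radicand)/denom = 1.960·0.005346/1.002325 = 0.01045.
So the interval runs from 0.9395 to 0.9604.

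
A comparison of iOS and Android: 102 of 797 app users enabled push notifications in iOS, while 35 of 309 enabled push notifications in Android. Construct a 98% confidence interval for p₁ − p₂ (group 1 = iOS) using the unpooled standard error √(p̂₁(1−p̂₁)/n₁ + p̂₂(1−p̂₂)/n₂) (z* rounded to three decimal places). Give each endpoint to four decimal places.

p̂₁ = 102/797 = 0.12798, p̂₂ = 35/309 = 0.11327; p̂₁ − p̂₂ = 0.01471.
Unpooled SE = √(p̂₁(1−p̂₁)/n₁ + p̂₂(1−p̂₂)/n₂) = √(0.000140026 + 0.000325045) = 0.021566.
The 98% critical value is z* = 2.326. Margin = 2.326·0.021566 = 0.05016.
CI: 0.01471 ± 0.05016 = (-0.0355, 0.0649).

(-0.0355, 0.0649)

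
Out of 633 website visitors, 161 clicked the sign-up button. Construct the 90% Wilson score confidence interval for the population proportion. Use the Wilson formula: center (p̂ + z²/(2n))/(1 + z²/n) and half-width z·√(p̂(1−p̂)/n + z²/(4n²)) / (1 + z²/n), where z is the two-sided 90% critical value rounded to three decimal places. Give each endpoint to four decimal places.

(0.2270, 0.2838)

p̂ = 161/633 = 0.25434; z = 1.645, so z² = 2.706025.
Denominator 1 + z²/n = 1 + 2.706025/633 = 1.004275.
Adjusted center: (0.25434 + z²/(2n))/1.004275 = 0.25539.
Radicand: p̂(1−p̂)/n + z²/(4n²) = 0.000299610 + 0.000001688 = 0.000301298.
Half-width = z·√(radicand)/denom = 1.645·0.017358/1.004275 = 0.02843.
So the interval runs from 0.2270 to 0.2838.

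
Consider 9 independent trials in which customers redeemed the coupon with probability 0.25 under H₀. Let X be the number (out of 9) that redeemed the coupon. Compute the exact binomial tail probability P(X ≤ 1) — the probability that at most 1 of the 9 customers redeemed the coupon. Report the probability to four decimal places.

X is binomial with n = 9 and p = 0.25.
P(X ≤ 1) = C(9,0)·0.25^0·0.75^9 + C(9,1)·0.25^1·0.75^8.
= 0.075085 + 0.225254 = 0.3003.

P = 0.3003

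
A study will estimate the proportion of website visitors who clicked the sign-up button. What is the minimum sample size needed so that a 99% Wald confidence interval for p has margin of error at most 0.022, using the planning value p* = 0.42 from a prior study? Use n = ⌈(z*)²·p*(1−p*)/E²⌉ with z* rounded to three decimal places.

z* = 2.576 at the 99% level.
p*(1−p*) = 0.2436.
(z*)²·p*(1−p*)/E² = 6.635776·0.2436/0.000484 = 3339.824.
⌈3339.824⌉ = 3340.

n = 3340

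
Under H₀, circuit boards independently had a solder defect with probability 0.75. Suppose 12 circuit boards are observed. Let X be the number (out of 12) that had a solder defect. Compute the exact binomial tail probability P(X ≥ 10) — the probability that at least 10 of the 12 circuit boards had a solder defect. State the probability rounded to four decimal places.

P = 0.3907

X is binomial with n = 12 and p = 0.75.
P(X ≥ 10) = C(12,10)·0.75^10·0.25^2 + C(12,11)·0.75^11·0.25^1 + C(12,12)·0.75^12·0.25^0.
= 0.232293 + 0.126705 + 0.031676 = 0.3907.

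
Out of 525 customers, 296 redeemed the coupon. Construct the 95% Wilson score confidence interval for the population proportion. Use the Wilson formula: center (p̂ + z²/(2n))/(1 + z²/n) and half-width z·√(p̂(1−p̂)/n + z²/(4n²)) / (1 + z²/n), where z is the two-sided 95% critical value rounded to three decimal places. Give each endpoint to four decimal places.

Here p̂ = 296/525 = 0.56381 and z = 1.960 (z² = 3.841600).
Denominator 1 + z²/n = 1 + 3.841600/525 = 1.007317.
Center = (0.56381 + 0.003659)/1.007317 = 0.56335.
Radicand: p̂(1−p̂)/n + z²/(4n²) = 0.000468435 + 0.000003484 = 0.000471919.
Half-width = 1.960·√0.000471919/1.007317 = 0.04227.
So the interval runs from 0.5211 to 0.6056.

(0.5211, 0.6056)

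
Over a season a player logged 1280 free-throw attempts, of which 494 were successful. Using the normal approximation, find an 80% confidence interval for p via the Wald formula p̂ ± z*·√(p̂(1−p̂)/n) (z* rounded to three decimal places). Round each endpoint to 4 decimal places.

p̂ = 494/1280 = 0.38594.
Standard error of p̂: √(0.236990/1280) = √0.000185148 = 0.013607.
z* = 1.282 at the 80% level.
Margin = 1.282·0.013607 = 0.01744.
So the interval runs from 0.3685 to 0.4034.

(0.3685, 0.4034)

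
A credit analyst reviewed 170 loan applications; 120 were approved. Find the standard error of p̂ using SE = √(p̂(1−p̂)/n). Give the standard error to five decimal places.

SE = 0.03495

p̂ = 120/170 = 0.70588.
p̂(1−p̂) = 0.70588·0.29412 = 0.207613.
Dividing by n and taking the root: √0.001221253 = 0.03495.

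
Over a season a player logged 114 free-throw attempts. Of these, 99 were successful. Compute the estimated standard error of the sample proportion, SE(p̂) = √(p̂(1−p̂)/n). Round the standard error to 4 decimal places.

p̂ = 99/114 = 0.86842.
p̂(1−p̂) = 0.86842·0.13158 = 0.114267.
Dividing by n and taking the root: √0.001002342 = 0.0317.

SE = 0.0317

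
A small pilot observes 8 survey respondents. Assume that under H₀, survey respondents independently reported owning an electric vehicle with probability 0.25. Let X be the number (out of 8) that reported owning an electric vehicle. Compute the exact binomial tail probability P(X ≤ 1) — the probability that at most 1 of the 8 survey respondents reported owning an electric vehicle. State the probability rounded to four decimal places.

X is binomial with n = 8 and p = 0.25.
P(X ≤ 1) = C(8,0)·0.25^0·0.75^8 + C(8,1)·0.25^1·0.75^7.
= 0.100113 + 0.266968 = 0.3671.

P = 0.3671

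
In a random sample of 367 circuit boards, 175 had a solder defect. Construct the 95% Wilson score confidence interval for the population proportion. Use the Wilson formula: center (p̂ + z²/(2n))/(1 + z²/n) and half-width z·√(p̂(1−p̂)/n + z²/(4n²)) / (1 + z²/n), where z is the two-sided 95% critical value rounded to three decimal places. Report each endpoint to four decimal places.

(0.4262, 0.5279)

Here p̂ = 175/367 = 0.47684 and z = 1.960 (z² = 3.841600).
1 + z²/n = 1.010468.
Center = (0.47684 + 0.005234)/1.010468 = 0.47708.
Radicand: p̂(1−p̂)/n + z²/(4n²) = 0.000679737 + 0.000007131 = 0.000686868.
Half-width = 1.960·√0.000686868/1.010468 = 0.05084.
CI: 0.47708 ± 0.05084 = (0.4262, 0.5279).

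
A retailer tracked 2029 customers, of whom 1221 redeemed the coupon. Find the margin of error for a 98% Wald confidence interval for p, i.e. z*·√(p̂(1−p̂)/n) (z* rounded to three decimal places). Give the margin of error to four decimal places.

ME = 0.0253

With x = 1221 successes in n = 2029, p̂ = 0.60177.
Standard error of p̂: √(0.239642/2029) = √0.000118108 = 0.010868.
The 98% critical value is z* = 2.326.
So ME = 0.0253.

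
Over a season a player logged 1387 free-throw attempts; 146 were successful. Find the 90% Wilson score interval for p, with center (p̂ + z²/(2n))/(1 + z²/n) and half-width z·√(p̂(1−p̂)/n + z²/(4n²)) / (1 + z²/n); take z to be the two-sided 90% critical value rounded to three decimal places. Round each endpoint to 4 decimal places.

(0.0925, 0.1196)

p̂ = 146/1387 = 0.10526; z = 1.645, so z² = 2.706025.
Denominator 1 + z²/n = 1 + 2.706025/1387 = 1.001951.
Adjusted center: (0.10526 + z²/(2n))/1.001951 = 0.10603.
Radicand: p̂(1−p̂)/n + z²/(4n²) = 0.000067904 + 0.000000352 = 0.000068256.
Half-width = z·√(radicand)/denom = 1.645·0.008262/1.001951 = 0.01356.
Interval: 0.10603 ± 0.01356 → (0.0925, 0.1196).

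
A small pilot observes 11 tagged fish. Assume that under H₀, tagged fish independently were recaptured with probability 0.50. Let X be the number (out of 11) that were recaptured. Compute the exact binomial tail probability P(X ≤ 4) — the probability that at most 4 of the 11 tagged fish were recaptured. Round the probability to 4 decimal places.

P = 0.2744

X is binomial with n = 11 and p = 0.50.
P(X ≤ 4) = Σ_{j=0}^{4} C(11,j)·0.50^j·0.50^{11−j}.
= 0.000488 + 0.005371 + 0.026855 + 0.080566 + 0.161133 = 0.2744.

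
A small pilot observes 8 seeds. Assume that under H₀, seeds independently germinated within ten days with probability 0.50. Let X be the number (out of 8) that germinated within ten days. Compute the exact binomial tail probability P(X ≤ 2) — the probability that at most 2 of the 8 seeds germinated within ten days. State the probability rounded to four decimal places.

X is binomial with n = 8 and p = 0.50.
P(X ≤ 2) = C(8,0)·0.50^0·0.50^8 + C(8,1)·0.50^1·0.50^7 + C(8,2)·0.50^2·0.50^6.
= 0.003906 + 0.031250 + 0.109375 = 0.1445.

P = 0.1445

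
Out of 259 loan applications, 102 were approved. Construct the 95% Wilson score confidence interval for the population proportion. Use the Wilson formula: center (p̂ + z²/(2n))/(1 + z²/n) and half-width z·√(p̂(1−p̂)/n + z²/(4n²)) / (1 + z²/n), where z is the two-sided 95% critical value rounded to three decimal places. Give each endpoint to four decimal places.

p̂ = 102/259 = 0.39382; z = 1.960, so z² = 3.841600.
Denominator 1 + z²/n = 1 + 3.841600/259 = 1.014832.
Adjusted center: (0.39382 + z²/(2n))/1.014832 = 0.39537.
Radicand: p̂(1−p̂)/n + z²/(4n²) = 0.000921723 + 0.000014317 = 0.000936040.
Half-width = z·√(radicand)/denom = 1.960·0.030595/1.014832 = 0.05909.
Interval: 0.39537 ± 0.05909 → (0.3363, 0.4545).

(0.3363, 0.4545)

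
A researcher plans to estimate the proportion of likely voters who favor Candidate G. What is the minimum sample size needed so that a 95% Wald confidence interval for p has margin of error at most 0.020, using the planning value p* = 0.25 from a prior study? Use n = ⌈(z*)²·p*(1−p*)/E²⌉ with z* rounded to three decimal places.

n = 1801

z* = 1.960 at the 95% level.
p*(1−p*) = 0.1875.
(z*)²·p*(1−p*)/E² = 3.841600·0.1875/0.000400 = 1800.750.
⌈1800.750⌉ = 1801.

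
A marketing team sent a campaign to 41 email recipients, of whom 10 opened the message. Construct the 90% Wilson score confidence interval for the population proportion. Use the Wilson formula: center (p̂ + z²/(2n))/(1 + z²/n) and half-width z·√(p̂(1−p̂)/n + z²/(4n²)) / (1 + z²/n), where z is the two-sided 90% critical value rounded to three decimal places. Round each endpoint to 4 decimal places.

(0.1517, 0.3678)

p̂ = 10/41 = 0.24390; z = 1.645, so z² = 2.706025.
1 + z²/n = 1.066001.
Adjusted center: (0.24390 + z²/(2n))/1.066001 = 0.25976.
Radicand: p̂(1−p̂)/n + z²/(4n²) = 0.004497903 + 0.000402443 = 0.004900346.
Half-width = 1.645·√0.004900346/1.066001 = 0.10802.
CI: 0.25976 ± 0.10802 = (0.1517, 0.3678).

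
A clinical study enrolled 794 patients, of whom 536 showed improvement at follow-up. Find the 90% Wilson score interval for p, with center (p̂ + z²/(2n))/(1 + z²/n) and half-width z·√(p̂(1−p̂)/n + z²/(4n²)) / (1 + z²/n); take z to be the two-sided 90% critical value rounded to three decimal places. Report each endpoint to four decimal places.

p̂ = 536/794 = 0.67506; z = 1.645, so z² = 2.706025.
Denominator 1 + z²/n = 1 + 2.706025/794 = 1.003408.
Adjusted center: (0.67506 + z²/(2n))/1.003408 = 0.67447.
Radicand: p̂(1−p̂)/n + z²/(4n²) = 0.000276263 + 0.000001073 = 0.000277336.
Half-width = z·√(radicand)/denom = 1.645·0.016653/1.003408 = 0.02730.
Interval: 0.67447 ± 0.02730 → (0.6472, 0.7018).

(0.6472, 0.7018)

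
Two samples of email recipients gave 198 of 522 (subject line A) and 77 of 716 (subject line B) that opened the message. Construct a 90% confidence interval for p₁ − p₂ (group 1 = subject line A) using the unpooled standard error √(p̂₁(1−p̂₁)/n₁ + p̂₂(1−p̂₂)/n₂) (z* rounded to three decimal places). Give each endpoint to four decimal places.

p̂₁ = 0.37931, p̂₂ = 0.10754, so the observed difference is 0.27177.
SE = √(0.000451023 + 0.000134046) = √0.000585069 = 0.024188.
z* = 1.645 at the 90% level. Margin of error = 0.03979.
CI: 0.27177 ± 0.03979 = (0.2320, 0.3116).

(0.2320, 0.3116)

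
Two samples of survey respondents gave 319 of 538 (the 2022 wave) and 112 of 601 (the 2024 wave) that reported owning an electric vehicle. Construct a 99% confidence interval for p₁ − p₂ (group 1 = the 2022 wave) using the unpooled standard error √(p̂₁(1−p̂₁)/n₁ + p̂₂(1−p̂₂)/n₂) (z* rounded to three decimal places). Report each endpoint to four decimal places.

(0.3384, 0.4748)

p̂₁ = 319/538 = 0.59294, p̂₂ = 112/601 = 0.18636; p̂₁ − p̂₂ = 0.40658.
SE = √(0.000448630 + 0.000252292) = √0.000700922 = 0.026475.
The 99% critical value is z* = 2.576. Margin of error = 0.06820.
CI: 0.40658 ± 0.06820 = (0.3384, 0.4748).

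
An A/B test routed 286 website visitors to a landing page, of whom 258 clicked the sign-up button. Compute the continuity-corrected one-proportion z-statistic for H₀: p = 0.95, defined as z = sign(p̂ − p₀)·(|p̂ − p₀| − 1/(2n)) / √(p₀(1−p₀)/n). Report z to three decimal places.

Sample proportion p̂ = 258/286 = 0.90210. p̂ − p₀ = -0.047902.
1/(2n) = 0.001748.
Corrected numerator: |-0.047902| − 0.001748 = 0.046154.
Null standard error: √(0.95·0.05/286) = √0.000166084 = 0.012887.
z = (−)0.046154/0.012887 = -3.581.

z = -3.581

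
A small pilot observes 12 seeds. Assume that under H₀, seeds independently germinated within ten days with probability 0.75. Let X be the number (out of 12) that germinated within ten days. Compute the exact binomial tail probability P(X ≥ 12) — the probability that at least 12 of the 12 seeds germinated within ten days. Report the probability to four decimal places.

P = 0.0317

X ~ Binomial(n=12, p=0.75).
P(X ≥ 12) = C(12,12)·0.75^12·0.25^0.
= 0.031676 = 0.0317.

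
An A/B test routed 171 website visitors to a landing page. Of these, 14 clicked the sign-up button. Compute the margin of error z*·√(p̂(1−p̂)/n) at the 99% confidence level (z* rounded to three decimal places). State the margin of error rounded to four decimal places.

Sample proportion p̂ = 14/171 = 0.08187.
SE = √(p̂(1−p̂)/n) = √(0.075168/171) = 0.020966.
The 99% critical value is z* = 2.576.
Margin of error = z*·SE = 2.576 × 0.020966 = 0.0540.

ME = 0.0540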